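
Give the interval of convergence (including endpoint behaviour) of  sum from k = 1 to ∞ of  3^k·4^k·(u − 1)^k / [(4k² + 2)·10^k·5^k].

[-19/6, 31/6]

Apply the ratio test: |a_{k+1}| / |a_k| = [(4k² + 2)/(4(k+1)² + 2)] · 3·4/(10·5), which tends to 6/25 as k → ∞.
Convergence for |u − 1| · 6/25 < 1, i.e. |u − 1| < 25/6. So R = 25/6.
At u = 31/6: the terms are on the order of 1/k², so the series converges absolutely by comparison with the p-series (p = 2 > 1).
Endpoint u = -19/6: absolute convergence follows by limit comparison with Σ 1/k².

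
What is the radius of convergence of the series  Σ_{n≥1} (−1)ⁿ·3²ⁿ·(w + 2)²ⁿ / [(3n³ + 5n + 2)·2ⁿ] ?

Ratio test: |a_{n+1}/a_n| = [(3n³ + 5n + 2)/(3(n+1)³ + 5(n+1) + 2)] · 9/2 → 9/2 as n → ∞.
Since the exponent of (w + 2) increases by 2 each term, convergence requires |w + 2|² < 2/9, hence R = √2/3.

R = √2/3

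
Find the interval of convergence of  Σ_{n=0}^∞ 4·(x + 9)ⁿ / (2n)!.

Apply the ratio test: |a_{n+1}| / |a_n| = 4/4 · 1/[(2n+1)·(2n+2)], which tends to 0 as n → ∞.
The ratio tends to 0 regardless of x, hence R = ∞.

(−∞, ∞)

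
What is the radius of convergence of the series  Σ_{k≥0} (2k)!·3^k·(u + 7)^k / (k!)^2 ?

The ratio of consecutive coefficients is (2k+1)·(2k+2)/(k+1)² · 3 → 12.
Convergence for |u + 7| · 12 < 1, i.e. |u + 7| < 1/12. So R = 1/12.

R = 1/12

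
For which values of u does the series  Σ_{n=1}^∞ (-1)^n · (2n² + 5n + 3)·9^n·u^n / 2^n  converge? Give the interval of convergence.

The ratio of consecutive coefficients is [(2(n+1)² + 5(n+1) + 3)/(2n² + 5n + 3)] · 9/2 → 9/2.
The series converges when 9/2 · |u| < 1, giving R = 2/9.
Check u = 2/9: the terms do not tend to 0, so the series diverges.
When u = -2/9, the terms have absolute value of order n², which does not tend to 0, so the series diverges by the divergence test.

(-2/9, 2/9)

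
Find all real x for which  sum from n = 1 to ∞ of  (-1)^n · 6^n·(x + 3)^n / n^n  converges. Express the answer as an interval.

(−∞, ∞)

By the Cauchy root test, |a_n|^(1/n) = 6/n → 0.
The limit is 0 for every x, so R = ∞.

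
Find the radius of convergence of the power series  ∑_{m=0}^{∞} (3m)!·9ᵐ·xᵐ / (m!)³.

Ratio test: |a_{m+1}/a_m| = (3m+1)·(3m+2)·(3m+3)/(m+1)³ · 9 → 243 as m → ∞.
Convergence for |x| · 243 < 1, i.e. |x| < 1/243. So R = 1/243.

R = 1/243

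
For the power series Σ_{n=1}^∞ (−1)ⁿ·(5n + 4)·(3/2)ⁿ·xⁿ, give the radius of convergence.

R = 2/3

The ratio of consecutive coefficients is [(5(n+1) + 4)/(5n + 4)] · 3/2 → 3/2.
Thus R = 1/(3/2) = 2/3.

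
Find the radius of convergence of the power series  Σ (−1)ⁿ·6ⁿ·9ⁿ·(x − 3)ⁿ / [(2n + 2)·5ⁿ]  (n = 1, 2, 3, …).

Ratio test: |a_{n+1}/a_n| = [(2n + 2)/(2(n+1) + 2)] · 6·9/5 → 54/5 as n → ∞.
The series converges when 54/5 · |x − 3| < 1, giving R = 5/54.

R = 5/54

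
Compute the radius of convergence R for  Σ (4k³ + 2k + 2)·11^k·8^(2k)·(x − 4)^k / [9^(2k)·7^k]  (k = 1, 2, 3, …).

R = 567/704

The ratio of consecutive coefficients is [(4(k+1)³ + 2(k+1) + 2)/(4k³ + 2k + 2)] · 11·64/(81·7) → 704/567.
The series converges when 704/567 · |x − 4| < 1, giving R = 567/704.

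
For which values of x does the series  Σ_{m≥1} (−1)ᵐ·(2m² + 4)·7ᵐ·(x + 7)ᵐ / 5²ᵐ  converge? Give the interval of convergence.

(-74/7, -24/7)

Ratio test: |a_{m+1}/a_m| = [(2(m+1)² + 4)/(2m² + 4)] · 7/25 → 7/25 as m → ∞.
Hence the series converges for |x + 7| < 1/(7/25) = 25/7, so the radius of convergence is 25/7.
When x = -24/7, the m-th term does not approach 0; divergence by the term test.
At x = -74/7: the terms do not tend to 0, so the series diverges.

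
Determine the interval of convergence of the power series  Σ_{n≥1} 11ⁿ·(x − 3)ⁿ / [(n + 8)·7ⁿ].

Apply the ratio test: |a_{n+1}| / |a_n| = [(n + 8)/((n+1) + 8)] · 11/7, which tends to 11/7 as n → ∞.
Hence the series converges for |x − 3| < 1/(11/7) = 7/11, so the radius of convergence is 7/11.
Check x = 40/11: the terms are asymptotic to a nonzero constant times 1/n, so the series diverges by limit comparison with Σ 1/n.
Endpoint x = 26/11: convergence follows from the alternating series test (terms decrease monotonically to 0).

[26/11, 40/11)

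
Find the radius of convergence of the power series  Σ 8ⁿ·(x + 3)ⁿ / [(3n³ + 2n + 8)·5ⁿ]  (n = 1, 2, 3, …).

By the ratio test, |a_{n+1}/a_n| = [(3n³ + 2n + 8)/(3(n+1)³ + 2(n+1) + 8)] · 8/5 → 8/5.
The series converges when 8/5 · |x + 3| < 1, giving R = 5/8.

R = 5/8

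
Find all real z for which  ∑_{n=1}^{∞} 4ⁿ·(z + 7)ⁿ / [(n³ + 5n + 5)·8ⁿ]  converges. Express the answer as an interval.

The ratio of consecutive coefficients is [(n³ + 5n + 5)/((n+1)³ + 5(n+1) + 5)] · 4/8 → 1/2.
Convergence for |z + 7| · 1/2 < 1, i.e. |z + 7| < 2. So R = 2.
When z = -5, the series is dominated by a constant times Σ 1/n³, which converges (p = 3 > 1).
At z = -9: absolute convergence follows by limit comparison with Σ 1/n³.

[-9, -5]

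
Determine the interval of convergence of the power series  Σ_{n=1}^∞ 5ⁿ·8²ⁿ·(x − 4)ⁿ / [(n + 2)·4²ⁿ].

By the ratio test, |a_{n+1}/a_n| = [(n + 2)/((n+1) + 2)] · 5·64/16 → 20.
The series converges when 20 · |x − 4| < 1, giving R = 1/20.
When x = 81/20, the terms are asymptotic to a nonzero constant times 1/n, so the series diverges by limit comparison with Σ 1/n.
Check x = 79/20: an alternating series whose terms decrease to 0 in absolute value, so it converges by the Leibniz criterion.

[79/20, 81/20)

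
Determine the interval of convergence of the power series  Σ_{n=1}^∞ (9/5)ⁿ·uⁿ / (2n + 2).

Ratio test: |a_{n+1}/a_n| = [(2n + 2)/(2(n+1) + 2)] · 9/5 → 9/5 as n → ∞.
Thus R = 1/(9/5) = 5/9.
Check u = 5/9: comparison with the harmonic series Σ 1/n shows the series diverges.
At u = -5/9: an alternating series whose terms decrease to 0 in absolute value, so it converges by the Leibniz criterion.

[-5/9, 5/9)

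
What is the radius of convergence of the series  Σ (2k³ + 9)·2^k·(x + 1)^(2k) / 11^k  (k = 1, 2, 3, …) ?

Ratio test: |a_{k+1}/a_k| = [(2(k+1)³ + 9)/(2k³ + 9)] · 2/11 → 2/11 as k → ∞.
Since the exponent of (x + 1) increases by 2 each term, convergence requires |x + 1|² < 11/2, hence R = √22/2.

R = √22/2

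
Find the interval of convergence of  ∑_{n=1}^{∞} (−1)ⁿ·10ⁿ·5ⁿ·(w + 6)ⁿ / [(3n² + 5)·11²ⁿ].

[-421/50, -179/50]

Ratio test: |a_{n+1}/a_n| = [(3n² + 5)/(3(n+1)² + 5)] · 10·5/121 → 50/121 as n → ∞.
Hence the series converges for |w + 6| < 1/(50/121) = 121/50, so the radius of convergence is 121/50.
Endpoint w = -179/50: the series is dominated by a constant times Σ 1/n², which converges (p = 2 > 1).
At w = -421/50: the terms are on the order of 1/n², so the series converges absolutely by comparison with the p-series (p = 2 > 1).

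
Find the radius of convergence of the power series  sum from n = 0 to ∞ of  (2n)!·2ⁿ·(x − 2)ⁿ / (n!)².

R = 1/8

Apply the ratio test: |a_{n+1}| / |a_n| = (2n+1)·(2n+2)/(n+1)² · 2, which tends to 8 as n → ∞.
Convergence for |x − 2| · 8 < 1, i.e. |x − 2| < 1/8. So R = 1/8.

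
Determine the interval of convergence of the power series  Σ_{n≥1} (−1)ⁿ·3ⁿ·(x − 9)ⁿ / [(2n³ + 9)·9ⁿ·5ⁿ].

Ratio test: |a_{n+1}/a_n| = [(2n³ + 9)/(2(n+1)³ + 9)] · 3/(9·5) → 1/15 as n → ∞.
Convergence for |x − 9| · 1/15 < 1, i.e. |x − 9| < 15. So R = 15.
When x = 24, absolute convergence follows by limit comparison with Σ 1/n³.
Endpoint x = -6: the terms are on the order of 1/n³, so the series converges absolutely by comparison with the p-series (p = 3 > 1).

[-6, 24]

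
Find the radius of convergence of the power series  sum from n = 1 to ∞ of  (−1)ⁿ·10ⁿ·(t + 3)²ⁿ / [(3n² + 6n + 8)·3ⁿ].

The ratio of consecutive coefficients is [(3n² + 6n + 8)/(3(n+1)² + 6(n+1) + 8)] · 10/3 → 10/3.
Successive powers of (t + 3) differ by 2, so the series converges when |t + 3|² · 10/3 < 1, i.e. |t + 3| < √(3/10). So R = √30/10.

R = √30/10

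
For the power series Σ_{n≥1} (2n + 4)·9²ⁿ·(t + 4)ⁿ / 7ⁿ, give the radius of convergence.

R = 7/81

Ratio test: |a_{n+1}/a_n| = [(2(n+1) + 4)/(2n + 4)] · 81/7 → 81/7 as n → ∞.
The series converges when 81/7 · |t + 4| < 1, giving R = 7/81.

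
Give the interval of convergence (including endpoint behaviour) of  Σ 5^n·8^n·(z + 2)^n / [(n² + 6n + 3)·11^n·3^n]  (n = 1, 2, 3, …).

[-113/40, -47/40]

By the ratio test, |a_{n+1}/a_n| = [(n² + 6n + 3)/((n+1)² + 6(n+1) + 3)] · 5·8/(11·3) → 40/33.
Hence the series converges for |z + 2| < 1/(40/33) = 33/40, so the radius of convergence is 33/40.
When z = -47/40, the series is dominated by a constant times Σ 1/n², which converges (p = 2 > 1).
At z = -113/40: the series is dominated by a constant times Σ 1/n², which converges (p = 2 > 1).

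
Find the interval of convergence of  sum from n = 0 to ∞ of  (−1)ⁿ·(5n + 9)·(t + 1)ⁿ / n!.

(−∞, ∞)

Ratio test: |a_{n+1}/a_n| = (5(n+1) + 9)/(5n + 9) · 1/(n+1) → 0 as n → ∞.
The ratio tends to 0 regardless of t, hence R = ∞.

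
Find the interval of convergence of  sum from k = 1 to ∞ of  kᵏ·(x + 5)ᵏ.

{-5}

By the Cauchy root test, |a_k|^(1/k) = k → ∞.
Since the k-th root of |a_k| is unbounded, the series converges only at x = -5; R = 0.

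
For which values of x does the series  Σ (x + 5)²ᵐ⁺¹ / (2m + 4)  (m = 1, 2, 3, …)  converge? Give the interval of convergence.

Apply the ratio test: |a_{m+1}| / |a_m| = (2m + 4)/(2(m+1) + 4), which tends to 1 as m → ∞.
Writing y = (x + 5)², the series in y has radius 1, so |x + 5| < √(1) = 1 and R = 1.
Check x = -4: comparison with the harmonic series Σ 1/m shows the series diverges.
When x = -6, the terms are asymptotic to a nonzero constant times 1/m, so the series diverges by limit comparison with Σ 1/m.

(-6, -4)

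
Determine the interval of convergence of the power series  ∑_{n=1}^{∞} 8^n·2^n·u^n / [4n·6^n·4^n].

[-3/2, 3/2)

The ratio of consecutive coefficients is [4n/4(n+1)] · 8·2/(6·4) → 2/3.
Convergence for |u| · 2/3 < 1, i.e. |u| < 3/2. So R = 3/2.
When u = 3/2, the terms behave like c/n; limit comparison with the harmonic series gives divergence.
When u = -3/2, an alternating series whose terms decrease to 0 in absolute value, so it converges by the Leibniz criterion.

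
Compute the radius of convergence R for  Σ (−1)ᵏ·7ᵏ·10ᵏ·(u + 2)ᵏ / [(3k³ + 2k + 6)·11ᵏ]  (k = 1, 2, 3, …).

Apply the ratio test: |a_{k+1}| / |a_k| = [(3k³ + 2k + 6)/(3(k+1)³ + 2(k+1) + 6)] · 7·10/11, which tends to 70/11 as k → ∞.
Thus R = 1/(70/11) = 11/70.

R = 11/70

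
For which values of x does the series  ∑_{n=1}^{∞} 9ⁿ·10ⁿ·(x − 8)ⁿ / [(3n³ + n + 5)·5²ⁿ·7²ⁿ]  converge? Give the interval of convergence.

Ratio test: |a_{n+1}/a_n| = [(3n³ + n + 5)/(3(n+1)³ + (n+1) + 5)] · 9·10/(25·49) → 18/245 as n → ∞.
Convergence for |x − 8| · 18/245 < 1, i.e. |x − 8| < 245/18. So R = 245/18.
Endpoint x = 389/18: the series is dominated by a constant times Σ 1/n³, which converges (p = 3 > 1).
Endpoint x = -101/18: the terms are on the order of 1/n³, so the series converges absolutely by comparison with the p-series (p = 3 > 1).

[-101/18, 389/18]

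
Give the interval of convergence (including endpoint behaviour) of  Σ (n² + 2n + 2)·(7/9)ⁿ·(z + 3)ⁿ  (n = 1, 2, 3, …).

(-30/7, -12/7)

By the ratio test, |a_{n+1}/a_n| = [((n+1)² + 2(n+1) + 2)/(n² + 2n + 2)] · 7/9 → 7/9.
Convergence for |z + 3| · 7/9 < 1, i.e. |z + 3| < 9/7. So R = 9/7.
Check z = -12/7: the terms do not tend to 0, so the series diverges.
Check z = -30/7: the n-th term does not approach 0; divergence by the term test.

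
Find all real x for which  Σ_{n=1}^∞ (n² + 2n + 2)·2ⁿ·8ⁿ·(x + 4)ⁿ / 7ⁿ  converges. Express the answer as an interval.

(-71/16, -57/16)

Ratio test: |a_{n+1}/a_n| = [((n+1)² + 2(n+1) + 2)/(n² + 2n + 2)] · 2·8/7 → 16/7 as n → ∞.
Convergence for |x + 4| · 16/7 < 1, i.e. |x + 4| < 7/16. So R = 7/16.
Endpoint x = -57/16: the n-th term does not approach 0; divergence by the term test.
At x = -71/16: the n-th term does not approach 0; divergence by the term test.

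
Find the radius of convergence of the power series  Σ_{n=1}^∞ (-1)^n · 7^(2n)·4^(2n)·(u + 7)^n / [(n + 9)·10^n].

R = 5/392

Apply the ratio test: |a_{n+1}| / |a_n| = [(n + 9)/((n+1) + 9)] · 49·16/10, which tends to 392/5 as n → ∞.
The series converges when 392/5 · |u + 7| < 1, giving R = 5/392.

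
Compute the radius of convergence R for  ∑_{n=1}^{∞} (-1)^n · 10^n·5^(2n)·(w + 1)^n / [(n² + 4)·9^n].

R = 9/250

Apply the ratio test: |a_{n+1}| / |a_n| = [(n² + 4)/((n+1)² + 4)] · 10·25/9, which tends to 250/9 as n → ∞.
Hence the series converges for |w + 1| < 1/(250/9) = 9/250, so the radius of convergence is 9/250.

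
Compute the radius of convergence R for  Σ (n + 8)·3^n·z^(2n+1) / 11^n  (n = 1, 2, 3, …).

Apply the ratio test: |a_{n+1}| / |a_n| = [((n+1) + 8)/(n + 8)] · 3/11, which tends to 3/11 as n → ∞.
Since the exponent of z increases by 2 each term, convergence requires |z|² < 11/3, hence R = √33/3.

R = √33/3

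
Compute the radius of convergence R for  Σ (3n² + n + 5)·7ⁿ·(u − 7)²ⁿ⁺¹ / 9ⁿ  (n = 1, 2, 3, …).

By the ratio test, |a_{n+1}/a_n| = [(3(n+1)² + (n+1) + 5)/(3n² + n + 5)] · 7/9 → 7/9.
Writing y = (u − 7)², the series in y has radius 9/7, so |u − 7| < √(9/7) and R = 3√7/7.

R = 3√7/7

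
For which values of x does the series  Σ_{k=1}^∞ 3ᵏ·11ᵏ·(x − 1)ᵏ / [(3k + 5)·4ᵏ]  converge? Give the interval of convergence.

Ratio test: |a_{k+1}/a_k| = [(3k + 5)/(3(k+1) + 5)] · 3·11/4 → 33/4 as k → ∞.
The series converges when 33/4 · |x − 1| < 1, giving R = 4/33.
Endpoint x = 37/33: comparison with the harmonic series Σ 1/k shows the series diverges.
Check x = 29/33: convergence follows from the alternating series test (terms decrease monotonically to 0).

[29/33, 37/33)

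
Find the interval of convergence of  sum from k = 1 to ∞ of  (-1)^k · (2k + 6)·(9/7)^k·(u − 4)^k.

By the ratio test, |a_{k+1}/a_k| = [(2(k+1) + 6)/(2k + 6)] · 9/7 → 9/7.
Convergence for |u − 4| · 9/7 < 1, i.e. |u − 4| < 7/9. So R = 7/9.
Endpoint u = 43/9: the terms have absolute value of order k, which does not tend to 0, so the series diverges by the divergence test.
Check u = 29/9: the k-th term does not approach 0; divergence by the term test.

(29/9, 43/9)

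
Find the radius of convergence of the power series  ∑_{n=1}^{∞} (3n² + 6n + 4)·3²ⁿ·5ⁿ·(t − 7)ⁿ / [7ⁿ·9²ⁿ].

R = 63/5

Ratio test: |a_{n+1}/a_n| = [(3(n+1)² + 6(n+1) + 4)/(3n² + 6n + 4)] · 9·5/(7·81) → 5/63 as n → ∞.
Hence the series converges for |t − 7| < 1/(5/63) = 63/5, so the radius of convergence is 63/5.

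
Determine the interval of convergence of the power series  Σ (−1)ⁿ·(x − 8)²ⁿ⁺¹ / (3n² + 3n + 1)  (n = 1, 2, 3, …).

[7, 9]

Ratio test: |a_{n+1}/a_n| = (3n² + 3n + 1)/(3(n+1)² + 3(n+1) + 1) → 1 as n → ∞.
Writing y = (x − 8)², the series in y has radius 1, so |x − 8| < √(1) = 1 and R = 1.
At x = 9: the series is dominated by a constant times Σ 1/n², which converges (p = 2 > 1).
Check x = 7: the terms are on the order of 1/n², so the series converges absolutely by comparison with the p-series (p = 2 > 1).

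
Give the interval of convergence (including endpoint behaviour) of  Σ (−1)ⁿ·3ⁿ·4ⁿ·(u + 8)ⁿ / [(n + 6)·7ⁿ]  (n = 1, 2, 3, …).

Ratio test: |a_{n+1}/a_n| = [(n + 6)/((n+1) + 6)] · 3·4/7 → 12/7 as n → ∞.
Thus R = 1/(12/7) = 7/12.
Check u = -89/12: the terms alternate in sign and decrease monotonically to 0 in absolute value (size ~ c/n), so the alternating series test gives convergence.
When u = -103/12, the terms are asymptotic to a nonzero constant times 1/n, so the series diverges by limit comparison with Σ 1/n.

(-103/12, -89/12]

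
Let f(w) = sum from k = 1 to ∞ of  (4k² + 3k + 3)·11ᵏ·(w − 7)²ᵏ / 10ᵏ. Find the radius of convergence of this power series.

R = √110/11

Apply the ratio test: |a_{k+1}| / |a_k| = [(4(k+1)² + 3(k+1) + 3)/(4k² + 3k + 3)] · 11/10, which tends to 11/10 as k → ∞.
Writing y = (w − 7)², the series in y has radius 10/11, so |w − 7| < √(10/11) and R = √110/11.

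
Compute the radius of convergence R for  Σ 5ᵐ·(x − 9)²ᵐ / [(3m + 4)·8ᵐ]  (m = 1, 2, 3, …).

R = 2√10/5

Ratio test: |a_{m+1}/a_m| = [(3m + 4)/(3(m+1) + 4)] · 5/8 → 5/8 as m → ∞.
Writing y = (x − 9)², the series in y has radius 8/5, so |x − 9| < √(8/5) and R = 2√10/5.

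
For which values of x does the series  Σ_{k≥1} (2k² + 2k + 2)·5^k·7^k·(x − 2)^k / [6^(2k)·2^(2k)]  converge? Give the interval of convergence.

(-74/35, 214/35)

Ratio test: |a_{k+1}/a_k| = [(2(k+1)² + 2(k+1) + 2)/(2k² + 2k + 2)] · 5·7/(36·4) → 35/144 as k → ∞.
Hence the series converges for |x − 2| < 1/(35/144) = 144/35, so the radius of convergence is 144/35.
Check x = 214/35: the terms do not tend to 0, so the series diverges.
When x = -74/35, the k-th term does not approach 0; divergence by the term test.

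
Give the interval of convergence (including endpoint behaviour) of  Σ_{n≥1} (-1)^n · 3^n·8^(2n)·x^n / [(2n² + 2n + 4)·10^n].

The ratio of consecutive coefficients is [(2n² + 2n + 4)/(2(n+1)² + 2(n+1) + 4)] · 3·64/10 → 96/5.
Thus R = 1/(96/5) = 5/96.
Check x = 5/96: absolute convergence follows by limit comparison with Σ 1/n².
When x = -5/96, the series is dominated by a constant times Σ 1/n², which converges (p = 2 > 1).

[-5/96, 5/96]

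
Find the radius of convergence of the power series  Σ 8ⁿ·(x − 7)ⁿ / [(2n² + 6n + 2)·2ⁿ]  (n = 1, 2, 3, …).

R = 1/4

The ratio of consecutive coefficients is [(2n² + 6n + 2)/(2(n+1)² + 6(n+1) + 2)] · 8/2 → 4.
Thus R = 1/(4) = 1/4.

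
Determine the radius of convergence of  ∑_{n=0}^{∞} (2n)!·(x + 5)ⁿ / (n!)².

R = 1/4

The ratio of consecutive coefficients is (2n+1)·(2n+2)/(n+1)² → 4.
Hence the series converges for |x + 5| < 1/(4) = 1/4, so the radius of convergence is 1/4.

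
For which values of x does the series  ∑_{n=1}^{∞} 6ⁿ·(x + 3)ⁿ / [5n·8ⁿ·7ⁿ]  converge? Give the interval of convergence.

Ratio test: |a_{n+1}/a_n| = [5n/5(n+1)] · 6/(8·7) → 3/28 as n → ∞.
Hence the series converges for |x + 3| < 1/(3/28) = 28/3, so the radius of convergence is 28/3.
When x = 19/3, the terms behave like c/n; limit comparison with the harmonic series gives divergence.
When x = -37/3, the terms alternate in sign and decrease monotonically to 0 in absolute value (size ~ c/n), so the alternating series test gives convergence.

[-37/3, 19/3)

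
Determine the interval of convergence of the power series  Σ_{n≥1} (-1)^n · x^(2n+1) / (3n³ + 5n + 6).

Ratio test: |a_{n+1}/a_n| = (3n³ + 5n + 6)/(3(n+1)³ + 5(n+1) + 6) → 1 as n → ∞.
Writing y = x², the series in y has radius 1, so |x| < √(1) = 1 and R = 1.
At x = 1: the terms are on the order of 1/n³, so the series converges absolutely by comparison with the p-series (p = 3 > 1).
Check x = -1: the terms are on the order of 1/n³, so the series converges absolutely by comparison with the p-series (p = 3 > 1).

[-1, 1]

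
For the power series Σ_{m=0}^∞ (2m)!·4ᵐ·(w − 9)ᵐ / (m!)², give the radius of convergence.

R = 1/16

By the ratio test, |a_{m+1}/a_m| = (2m+1)·(2m+2)/(m+1)² · 4 → 16.
Thus R = 1/(16) = 1/16.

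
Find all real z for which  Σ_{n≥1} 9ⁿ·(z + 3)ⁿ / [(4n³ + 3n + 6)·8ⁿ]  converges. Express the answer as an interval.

By the ratio test, |a_{n+1}/a_n| = [(4n³ + 3n + 6)/(4(n+1)³ + 3(n+1) + 6)] · 9/8 → 9/8.
Convergence for |z + 3| · 9/8 < 1, i.e. |z + 3| < 8/9. So R = 8/9.
Endpoint z = -19/9: the series is dominated by a constant times Σ 1/n³, which converges (p = 3 > 1).
When z = -35/9, the series is dominated by a constant times Σ 1/n³, which converges (p = 3 > 1).

[-35/9, -19/9]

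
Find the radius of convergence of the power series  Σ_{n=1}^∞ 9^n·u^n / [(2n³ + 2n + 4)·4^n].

R = 4/9

By the ratio test, |a_{n+1}/a_n| = [(2n³ + 2n + 4)/(2(n+1)³ + 2(n+1) + 4)] · 9/4 → 9/4.
Thus R = 1/(9/4) = 4/9.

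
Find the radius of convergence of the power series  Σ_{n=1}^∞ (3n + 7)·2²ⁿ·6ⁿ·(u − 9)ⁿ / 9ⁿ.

Apply the ratio test: |a_{n+1}| / |a_n| = [(3(n+1) + 7)/(3n + 7)] · 4·6/9, which tends to 8/3 as n → ∞.
Hence the series converges for |u − 9| < 1/(8/3) = 3/8, so the radius of convergence is 3/8.

R = 3/8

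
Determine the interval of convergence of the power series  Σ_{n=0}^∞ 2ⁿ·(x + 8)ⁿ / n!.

(−∞, ∞)

By the ratio test, |a_{n+1}/a_n| = 2 · 1/(n+1) → 0.
Since the limit is 0 < 1 for every x, the series converges on all of ℝ and R = ∞.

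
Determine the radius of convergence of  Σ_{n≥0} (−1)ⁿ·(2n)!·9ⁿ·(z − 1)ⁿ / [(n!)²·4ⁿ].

Apply the ratio test: |a_{n+1}| / |a_n| = (2n+1)·(2n+2)/(n+1)² · 9/4, which tends to 9 as n → ∞.
The series converges when 9 · |z − 1| < 1, giving R = 1/9.

R = 1/9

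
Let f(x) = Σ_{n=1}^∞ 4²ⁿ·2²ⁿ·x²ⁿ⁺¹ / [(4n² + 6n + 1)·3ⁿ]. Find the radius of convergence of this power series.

Apply the ratio test: |a_{n+1}| / |a_n| = [(4n² + 6n + 1)/(4(n+1)² + 6(n+1) + 1)] · 16·4/3, which tends to 64/3 as n → ∞.
Successive powers of x differ by 2, so the series converges when |x|² · 64/3 < 1, i.e. |x| < √(3/64). So R = √3/8.

R = √3/8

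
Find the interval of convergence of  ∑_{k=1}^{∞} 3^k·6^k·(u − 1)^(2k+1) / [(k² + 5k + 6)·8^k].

[1/3, 5/3]

The ratio of consecutive coefficients is [(k² + 5k + 6)/((k+1)² + 5(k+1) + 6)] · 3·6/8 → 9/4.
Writing y = (u − 1)², the series in y has radius 4/9, so |u − 1| < √(4/9) = 2/3 and R = 2/3.
At u = 5/3: absolute convergence follows by limit comparison with Σ 1/k².
When u = 1/3, the terms are on the order of 1/k², so the series converges absolutely by comparison with the p-series (p = 2 > 1).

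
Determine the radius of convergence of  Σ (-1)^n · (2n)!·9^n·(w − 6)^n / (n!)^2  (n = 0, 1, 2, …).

The ratio of consecutive coefficients is (2n+1)·(2n+2)/(n+1)² · 9 → 36.
The series converges when 36 · |w − 6| < 1, giving R = 1/36.

R = 1/36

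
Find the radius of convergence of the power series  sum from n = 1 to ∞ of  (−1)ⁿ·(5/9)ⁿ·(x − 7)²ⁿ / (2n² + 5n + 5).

Ratio test: |a_{n+1}/a_n| = [(2n² + 5n + 5)/(2(n+1)² + 5(n+1) + 5)] · 5/9 → 5/9 as n → ∞.
Successive powers of (x − 7) differ by 2, so the series converges when |x − 7|² · 5/9 < 1, i.e. |x − 7| < √(9/5). So R = 3√5/5.

R = 3√5/5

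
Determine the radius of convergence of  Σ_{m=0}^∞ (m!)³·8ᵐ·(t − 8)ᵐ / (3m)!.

By the ratio test, |a_{m+1}/a_m| = (m+1)³/[(3m+1)·(3m+2)·(3m+3)] · 8 → 8/27.
Convergence for |t − 8| · 8/27 < 1, i.e. |t − 8| < 27/8. So R = 27/8.

R = 27/8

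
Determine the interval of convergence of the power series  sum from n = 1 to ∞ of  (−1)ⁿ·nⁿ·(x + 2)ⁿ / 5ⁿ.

{-2}

By the Cauchy root test, |a_n|^(1/n) = n/5 → ∞.
The root grows without bound, so R = 0 (convergence only at x = -2).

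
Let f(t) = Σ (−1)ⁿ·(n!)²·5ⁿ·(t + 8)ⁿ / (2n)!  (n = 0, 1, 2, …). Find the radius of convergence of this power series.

Ratio test: |a_{n+1}/a_n| = (n+1)²/[(2n+1)·(2n+2)] · 5 → 5/4 as n → ∞.
Convergence for |t + 8| · 5/4 < 1, i.e. |t + 8| < 4/5. So R = 4/5.

R = 4/5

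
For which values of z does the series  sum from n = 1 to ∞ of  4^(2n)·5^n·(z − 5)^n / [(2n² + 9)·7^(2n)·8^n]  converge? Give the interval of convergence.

[1/10, 99/10]

The ratio of consecutive coefficients is [(2n² + 9)/(2(n+1)² + 9)] · 16·5/(49·8) → 10/49.
Thus R = 1/(10/49) = 49/10.
When z = 99/10, the terms are on the order of 1/n², so the series converges absolutely by comparison with the p-series (p = 2 > 1).
When z = 1/10, the terms are on the order of 1/n², so the series converges absolutely by comparison with the p-series (p = 2 > 1).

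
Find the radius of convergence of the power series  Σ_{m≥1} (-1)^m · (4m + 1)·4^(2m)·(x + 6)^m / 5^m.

R = 5/16

Ratio test: |a_{m+1}/a_m| = [(4(m+1) + 1)/(4m + 1)] · 16/5 → 16/5 as m → ∞.
The series converges when 16/5 · |x + 6| < 1, giving R = 5/16.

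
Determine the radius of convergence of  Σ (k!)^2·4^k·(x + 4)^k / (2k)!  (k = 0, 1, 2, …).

By the ratio test, |a_{k+1}/a_k| = (k+1)²/[(2k+1)·(2k+2)] · 4 → 1.
Hence R = 1.

R = 1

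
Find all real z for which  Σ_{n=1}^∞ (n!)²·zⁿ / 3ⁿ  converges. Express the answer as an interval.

{0}

The ratio of consecutive coefficients is (n+1)² · 1/3 → ∞.
Since the ratio → ∞, the series diverges for every z ≠ 0, and R = 0.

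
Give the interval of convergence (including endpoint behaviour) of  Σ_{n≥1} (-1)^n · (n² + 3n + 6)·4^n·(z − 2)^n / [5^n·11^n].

By the ratio test, |a_{n+1}/a_n| = [((n+1)² + 3(n+1) + 6)/(n² + 3n + 6)] · 4/(5·11) → 4/55.
The series converges when 4/55 · |z − 2| < 1, giving R = 55/4.
Endpoint z = 63/4: the n-th term does not approach 0; divergence by the term test.
Endpoint z = -47/4: the n-th term does not approach 0; divergence by the term test.

(-47/4, 63/4)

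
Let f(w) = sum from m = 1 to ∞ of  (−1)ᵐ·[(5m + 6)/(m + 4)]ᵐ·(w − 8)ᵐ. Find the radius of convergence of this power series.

R = 1/5

Root test: |a_m|^(1/m) = (5m + 6)/(m + 4) → 5.
Thus R = 1/(5) = 1/5.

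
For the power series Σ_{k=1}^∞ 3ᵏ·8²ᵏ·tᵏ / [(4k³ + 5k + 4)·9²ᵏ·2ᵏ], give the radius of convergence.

Ratio test: |a_{k+1}/a_k| = [(4k³ + 5k + 4)/(4(k+1)³ + 5(k+1) + 4)] · 3·64/(81·2) → 32/27 as k → ∞.
Convergence for |t| · 32/27 < 1, i.e. |t| < 27/32. So R = 27/32.

R = 27/32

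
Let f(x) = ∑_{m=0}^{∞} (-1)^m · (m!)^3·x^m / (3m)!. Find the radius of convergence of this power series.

R = 27

By the ratio test, |a_{m+1}/a_m| = (m+1)³/[(3m+1)·(3m+2)·(3m+3)] → 1/27.
Thus R = 1/(1/27) = 27.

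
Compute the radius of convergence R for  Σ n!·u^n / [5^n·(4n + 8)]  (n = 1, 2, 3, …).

The ratio of consecutive coefficients is (n+1) · 1/5 · (4n + 8)/(4(n+1) + 8) → ∞.
Since the ratio → ∞, the series diverges for every u ≠ 0, and R = 0.

R = 0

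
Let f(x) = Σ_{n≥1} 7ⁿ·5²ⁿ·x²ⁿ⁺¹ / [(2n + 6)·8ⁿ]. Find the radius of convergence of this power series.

Apply the ratio test: |a_{n+1}| / |a_n| = [(2n + 6)/(2(n+1) + 6)] · 7·25/8, which tends to 175/8 as n → ∞.
Successive powers of x differ by 2, so the series converges when |x|² · 175/8 < 1, i.e. |x| < √(8/175). So R = 2√14/35.

R = 2√14/35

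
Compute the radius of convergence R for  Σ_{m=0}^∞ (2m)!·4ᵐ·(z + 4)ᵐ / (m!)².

R = 1/16

Apply the ratio test: |a_{m+1}| / |a_m| = (2m+1)·(2m+2)/(m+1)² · 4, which tends to 16 as m → ∞.
The series converges when 16 · |z + 4| < 1, giving R = 1/16.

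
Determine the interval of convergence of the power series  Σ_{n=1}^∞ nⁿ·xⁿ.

Root test: |a_n|^(1/n) = n → ∞.
Since the n-th root of |a_n| is unbounded, the series converges only at x = 0; R = 0.

{0}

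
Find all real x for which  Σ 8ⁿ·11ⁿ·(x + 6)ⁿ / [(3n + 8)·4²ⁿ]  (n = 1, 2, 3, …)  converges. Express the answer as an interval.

[-68/11, -64/11)

The ratio of consecutive coefficients is [(3n + 8)/(3(n+1) + 8)] · 8·11/16 → 11/2.
The series converges when 11/2 · |x + 6| < 1, giving R = 2/11.
At x = -64/11: comparison with the harmonic series Σ 1/n shows the series diverges.
When x = -68/11, convergence follows from the alternating series test (terms decrease monotonically to 0).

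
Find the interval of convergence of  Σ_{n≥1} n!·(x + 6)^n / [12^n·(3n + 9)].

By the ratio test, |a_{n+1}/a_n| = (n+1) · 1/12 · (3n + 9)/(3(n+1) + 9) → ∞.
The terms grow without bound for any (x + 6) ≠ 0, so R = 0 (convergence only at x = -6).

{-6}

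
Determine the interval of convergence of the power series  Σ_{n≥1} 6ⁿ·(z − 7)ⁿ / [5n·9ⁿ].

Ratio test: |a_{n+1}/a_n| = [5n/5(n+1)] · 6/9 → 2/3 as n → ∞.
Convergence for |z − 7| · 2/3 < 1, i.e. |z − 7| < 3/2. So R = 3/2.
Endpoint z = 17/2: the terms behave like c/n; limit comparison with the harmonic series gives divergence.
Check z = 11/2: the terms alternate in sign and decrease monotonically to 0 in absolute value (size ~ c/n), so the alternating series test gives convergence.

[11/2, 17/2)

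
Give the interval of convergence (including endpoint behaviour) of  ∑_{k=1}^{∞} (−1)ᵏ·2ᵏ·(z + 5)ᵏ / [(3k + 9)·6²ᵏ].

Apply the ratio test: |a_{k+1}| / |a_k| = [(3k + 9)/(3(k+1) + 9)] · 2/36, which tends to 1/18 as k → ∞.
Convergence for |z + 5| · 1/18 < 1, i.e. |z + 5| < 18. So R = 18.
At z = 13: convergence follows from the alternating series test (terms decrease monotonically to 0).
At z = -23: comparison with the harmonic series Σ 1/k shows the series diverges.

(-23, 13]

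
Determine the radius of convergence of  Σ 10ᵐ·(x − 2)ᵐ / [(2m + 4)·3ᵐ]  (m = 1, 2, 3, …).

Ratio test: |a_{m+1}/a_m| = [(2m + 4)/(2(m+1) + 4)] · 10/3 → 10/3 as m → ∞.
The series converges when 10/3 · |x − 2| < 1, giving R = 3/10.

R = 3/10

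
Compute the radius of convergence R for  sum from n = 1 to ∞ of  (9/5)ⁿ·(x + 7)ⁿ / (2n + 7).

Ratio test: |a_{n+1}/a_n| = [(2n + 7)/(2(n+1) + 7)] · 9/5 → 9/5 as n → ∞.
The series converges when 9/5 · |x + 7| < 1, giving R = 5/9.

R = 5/9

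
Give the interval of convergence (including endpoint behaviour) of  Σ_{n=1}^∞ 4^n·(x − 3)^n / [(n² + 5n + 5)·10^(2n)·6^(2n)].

[-897, 903]

The ratio of consecutive coefficients is [(n² + 5n + 5)/((n+1)² + 5(n+1) + 5)] · 4/(100·36) → 1/900.
Thus R = 1/(1/900) = 900.
Check x = 903: the terms are on the order of 1/n², so the series converges absolutely by comparison with the p-series (p = 2 > 1).
Check x = -897: the series is dominated by a constant times Σ 1/n², which converges (p = 2 > 1).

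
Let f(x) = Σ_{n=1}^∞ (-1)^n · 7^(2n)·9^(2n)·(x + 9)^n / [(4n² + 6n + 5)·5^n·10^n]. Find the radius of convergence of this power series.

Ratio test: |a_{n+1}/a_n| = [(4n² + 6n + 5)/(4(n+1)² + 6(n+1) + 5)] · 49·81/(5·10) → 3969/50 as n → ∞.
The series converges when 3969/50 · |x + 9| < 1, giving R = 50/3969.

R = 50/3969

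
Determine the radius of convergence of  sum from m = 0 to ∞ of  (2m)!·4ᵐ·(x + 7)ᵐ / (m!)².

R = 1/16

Apply the ratio test: |a_{m+1}| / |a_m| = (2m+1)·(2m+2)/(m+1)² · 4, which tends to 16 as m → ∞.
Convergence for |x + 7| · 16 < 1, i.e. |x + 7| < 1/16. So R = 1/16.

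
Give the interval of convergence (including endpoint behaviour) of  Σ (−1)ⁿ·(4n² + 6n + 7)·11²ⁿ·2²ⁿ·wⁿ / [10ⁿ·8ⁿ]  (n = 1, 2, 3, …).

(-20/121, 20/121)

The ratio of consecutive coefficients is [(4(n+1)² + 6(n+1) + 7)/(4n² + 6n + 7)] · 121·4/(10·8) → 121/20.
Convergence for |w| · 121/20 < 1, i.e. |w| < 20/121. So R = 20/121.
Check w = 20/121: the n-th term does not approach 0; divergence by the term test.
Check w = -20/121: the terms have absolute value of order n², which does not tend to 0, so the series diverges by the divergence test.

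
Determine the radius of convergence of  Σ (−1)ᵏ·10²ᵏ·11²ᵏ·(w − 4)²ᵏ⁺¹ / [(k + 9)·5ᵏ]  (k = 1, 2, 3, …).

R = √5/110

Apply the ratio test: |a_{k+1}| / |a_k| = [(k + 9)/((k+1) + 9)] · 100·121/5, which tends to 2420 as k → ∞.
Writing y = (w − 4)², the series in y has radius 1/2420, so |w − 4| < √(1/2420) and R = √5/110.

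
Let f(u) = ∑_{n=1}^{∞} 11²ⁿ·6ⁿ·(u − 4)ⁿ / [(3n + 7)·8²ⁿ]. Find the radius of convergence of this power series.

Ratio test: |a_{n+1}/a_n| = [(3n + 7)/(3(n+1) + 7)] · 121·6/64 → 363/32 as n → ∞.
The series converges when 363/32 · |u − 4| < 1, giving R = 32/363.

R = 32/363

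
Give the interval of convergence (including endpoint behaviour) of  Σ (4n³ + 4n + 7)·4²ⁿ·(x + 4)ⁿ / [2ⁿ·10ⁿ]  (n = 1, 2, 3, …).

Ratio test: |a_{n+1}/a_n| = [(4(n+1)³ + 4(n+1) + 7)/(4n³ + 4n + 7)] · 16/(2·10) → 4/5 as n → ∞.
Thus R = 1/(4/5) = 5/4.
Endpoint x = -11/4: the terms do not tend to 0, so the series diverges.
Check x = -21/4: the terms have absolute value of order n³, which does not tend to 0, so the series diverges by the divergence test.

(-21/4, -11/4)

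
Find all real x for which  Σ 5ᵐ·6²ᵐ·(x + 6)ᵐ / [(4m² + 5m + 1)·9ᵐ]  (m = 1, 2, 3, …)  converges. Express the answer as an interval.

[-121/20, -119/20]

The ratio of consecutive coefficients is [(4m² + 5m + 1)/(4(m+1)² + 5(m+1) + 1)] · 5·36/9 → 20.
Thus R = 1/(20) = 1/20.
Endpoint x = -119/20: the series is dominated by a constant times Σ 1/m², which converges (p = 2 > 1).
Check x = -121/20: absolute convergence follows by limit comparison with Σ 1/m².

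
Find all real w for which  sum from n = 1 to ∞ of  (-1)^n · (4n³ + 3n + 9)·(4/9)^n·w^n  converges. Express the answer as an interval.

(-9/4, 9/4)

The ratio of consecutive coefficients is [(4(n+1)³ + 3(n+1) + 9)/(4n³ + 3n + 9)] · 4/9 → 4/9.
Hence the series converges for |w| < 1/(4/9) = 9/4, so the radius of convergence is 9/4.
When w = 9/4, the terms have absolute value of order n³, which does not tend to 0, so the series diverges by the divergence test.
Endpoint w = -9/4: the terms do not tend to 0, so the series diverges.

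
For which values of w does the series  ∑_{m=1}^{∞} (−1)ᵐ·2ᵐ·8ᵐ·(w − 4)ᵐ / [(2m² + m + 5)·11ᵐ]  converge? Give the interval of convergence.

[53/16, 75/16]

The ratio of consecutive coefficients is [(2m² + m + 5)/(2(m+1)² + (m+1) + 5)] · 2·8/11 → 16/11.
The series converges when 16/11 · |w − 4| < 1, giving R = 11/16.
Check w = 75/16: the terms are on the order of 1/m², so the series converges absolutely by comparison with the p-series (p = 2 > 1).
When w = 53/16, the terms are on the order of 1/m², so the series converges absolutely by comparison with the p-series (p = 2 > 1).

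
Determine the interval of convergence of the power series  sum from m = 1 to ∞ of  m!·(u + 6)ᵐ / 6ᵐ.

{-6}

The ratio of consecutive coefficients is (m+1) · 1/6 → ∞.
The terms grow without bound for any (u + 6) ≠ 0, so R = 0 (convergence only at u = -6).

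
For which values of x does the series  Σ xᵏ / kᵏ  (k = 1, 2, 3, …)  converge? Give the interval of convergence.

By the Cauchy root test, |a_k|^(1/k) = 1/k → 0.
Since the k-th root of |a_k| tends to 0, the series converges for all real x; R = ∞.

(−∞, ∞)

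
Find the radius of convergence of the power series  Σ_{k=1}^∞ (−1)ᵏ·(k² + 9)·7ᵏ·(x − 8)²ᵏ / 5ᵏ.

The ratio of consecutive coefficients is [((k+1)² + 9)/(k² + 9)] · 7/5 → 7/5.
Since the exponent of (x − 8) increases by 2 each term, convergence requires |x − 8|² < 5/7, hence R = √35/7.

R = √35/7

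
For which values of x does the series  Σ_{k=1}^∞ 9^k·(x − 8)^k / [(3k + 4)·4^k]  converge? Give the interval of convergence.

Apply the ratio test: |a_{k+1}| / |a_k| = [(3k + 4)/(3(k+1) + 4)] · 9/4, which tends to 9/4 as k → ∞.
Thus R = 1/(9/4) = 4/9.
At x = 76/9: the terms behave like c/k; limit comparison with the harmonic series gives divergence.
Check x = 68/9: convergence follows from the alternating series test (terms decrease monotonically to 0).

[68/9, 76/9)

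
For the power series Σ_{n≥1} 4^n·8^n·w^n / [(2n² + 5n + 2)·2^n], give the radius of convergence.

R = 1/16

By the ratio test, |a_{n+1}/a_n| = [(2n² + 5n + 2)/(2(n+1)² + 5(n+1) + 2)] · 4·8/2 → 16.
Hence the series converges for |w| < 1/(16) = 1/16, so the radius of convergence is 1/16.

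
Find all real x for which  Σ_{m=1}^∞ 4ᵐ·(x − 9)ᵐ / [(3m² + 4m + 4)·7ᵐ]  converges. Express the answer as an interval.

[29/4, 43/4]

Ratio test: |a_{m+1}/a_m| = [(3m² + 4m + 4)/(3(m+1)² + 4(m+1) + 4)] · 4/7 → 4/7 as m → ∞.
The series converges when 4/7 · |x − 9| < 1, giving R = 7/4.
At x = 43/4: the series is dominated by a constant times Σ 1/m², which converges (p = 2 > 1).
Endpoint x = 29/4: the series is dominated by a constant times Σ 1/m², which converges (p = 2 > 1).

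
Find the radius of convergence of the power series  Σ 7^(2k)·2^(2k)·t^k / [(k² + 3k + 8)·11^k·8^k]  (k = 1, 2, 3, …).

The ratio of consecutive coefficients is [(k² + 3k + 8)/((k+1)² + 3(k+1) + 8)] · 49·4/(11·8) → 49/22.
Hence the series converges for |t| < 1/(49/22) = 22/49, so the radius of convergence is 22/49.

R = 22/49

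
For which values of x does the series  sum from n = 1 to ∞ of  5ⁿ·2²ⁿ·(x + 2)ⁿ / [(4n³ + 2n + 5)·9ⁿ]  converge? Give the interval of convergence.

Ratio test: |a_{n+1}/a_n| = [(4n³ + 2n + 5)/(4(n+1)³ + 2(n+1) + 5)] · 5·4/9 → 20/9 as n → ∞.
The series converges when 20/9 · |x + 2| < 1, giving R = 9/20.
When x = -31/20, the series is dominated by a constant times Σ 1/n³, which converges (p = 3 > 1).
Endpoint x = -49/20: the series is dominated by a constant times Σ 1/n³, which converges (p = 3 > 1).

[-49/20, -31/20]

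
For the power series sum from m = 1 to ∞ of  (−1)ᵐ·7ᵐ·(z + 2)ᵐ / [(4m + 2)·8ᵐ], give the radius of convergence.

R = 8/7

Ratio test: |a_{m+1}/a_m| = [(4m + 2)/(4(m+1) + 2)] · 7/8 → 7/8 as m → ∞.
The series converges when 7/8 · |z + 2| < 1, giving R = 8/7.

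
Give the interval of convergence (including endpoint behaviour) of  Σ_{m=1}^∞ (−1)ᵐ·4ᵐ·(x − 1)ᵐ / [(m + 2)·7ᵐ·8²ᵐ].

(-111, 113]

The ratio of consecutive coefficients is [(m + 2)/((m+1) + 2)] · 4/(7·64) → 1/112.
Hence the series converges for |x − 1| < 1/(1/112) = 112, so the radius of convergence is 112.
Endpoint x = 113: the terms alternate in sign and decrease monotonically to 0 in absolute value (size ~ c/m), so the alternating series test gives convergence.
When x = -111, the terms behave like c/m; limit comparison with the harmonic series gives divergence.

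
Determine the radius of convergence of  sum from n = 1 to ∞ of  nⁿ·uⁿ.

Root test: |a_n|^(1/n) = n → ∞.
Since the n-th root of |a_n| is unbounded, the series converges only at u = 0; R = 0.

R = 0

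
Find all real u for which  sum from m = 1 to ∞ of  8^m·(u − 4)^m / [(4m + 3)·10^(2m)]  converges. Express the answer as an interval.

[-17/2, 33/2)

By the ratio test, |a_{m+1}/a_m| = [(4m + 3)/(4(m+1) + 3)] · 8/100 → 2/25.
Thus R = 1/(2/25) = 25/2.
Check u = 33/2: the terms behave like c/m; limit comparison with the harmonic series gives divergence.
When u = -17/2, an alternating series whose terms decrease to 0 in absolute value, so it converges by the Leibniz criterion.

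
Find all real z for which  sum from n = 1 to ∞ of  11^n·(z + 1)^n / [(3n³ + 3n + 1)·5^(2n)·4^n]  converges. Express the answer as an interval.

Ratio test: |a_{n+1}/a_n| = [(3n³ + 3n + 1)/(3(n+1)³ + 3(n+1) + 1)] · 11/(25·4) → 11/100 as n → ∞.
Hence the series converges for |z + 1| < 1/(11/100) = 100/11, so the radius of convergence is 100/11.
At z = 89/11: the series is dominated by a constant times Σ 1/n³, which converges (p = 3 > 1).
When z = -111/11, the terms are on the order of 1/n³, so the series converges absolutely by comparison with the p-series (p = 3 > 1).

[-111/11, 89/11]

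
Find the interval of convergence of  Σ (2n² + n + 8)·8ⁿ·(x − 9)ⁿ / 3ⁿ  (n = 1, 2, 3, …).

Ratio test: |a_{n+1}/a_n| = [(2(n+1)² + (n+1) + 8)/(2n² + n + 8)] · 8/3 → 8/3 as n → ∞.
Hence the series converges for |x − 9| < 1/(8/3) = 3/8, so the radius of convergence is 3/8.
Check x = 75/8: the terms do not tend to 0, so the series diverges.
Endpoint x = 69/8: the n-th term does not approach 0; divergence by the term test.

(69/8, 75/8)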